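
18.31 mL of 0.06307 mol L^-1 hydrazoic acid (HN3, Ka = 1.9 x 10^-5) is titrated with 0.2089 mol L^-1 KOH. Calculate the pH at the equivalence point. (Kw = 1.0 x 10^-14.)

n(HN3) = 0.06307 x 0.01831 = 0.001155 mol; V(KOH) at equivalence = 0.001155/0.2089 = 0.005528 L.
At equivalence all the acid is converted to N3-; total volume = 0.01831 + 0.005528 = 0.02384 L, so [N3-] = 0.001155/0.02384 = 0.04844 M.
Kb = Kw/Ka = 1.0e-14 / 1.9 x 10^-5 = 5.26e-10.
[OH^-] = sqrt(Kb x [N3-]) = sqrt(5.26e-10 x 0.04844) = 5.05e-6 M.
pOH = 5.30, so pH = 14.00 - 5.30 = 8.70.

8.70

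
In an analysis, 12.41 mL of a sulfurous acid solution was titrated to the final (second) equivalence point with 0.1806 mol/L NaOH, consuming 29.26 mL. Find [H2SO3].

0.213 M

n(NaOH) = 0.1806 x 0.02926 = 0.005284 mol.
At the final (second) equivalence point, 2 mol OH^- react per mol H2SO3, so n(H2SO3) = 0.005284 / 2 = 0.002642 mol.
[H2SO3] = 0.002642 / 0.01241 L = 0.213 M.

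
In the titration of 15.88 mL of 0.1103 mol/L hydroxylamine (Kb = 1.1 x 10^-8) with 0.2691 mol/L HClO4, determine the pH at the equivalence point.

3.57

n(NH2OH) = 0.1103 x 0.01588 = 0.001752 mol; V(HClO4) at equivalence = 0.001752/0.2691 = 0.006509 L.
At equivalence the base is fully converted to NH3OH+; total volume = 0.02239 L, so [NH3OH+] = 0.001752/0.02239 = 0.07823 M.
Ka(NH3OH+) = Kw/Kb = 1.0e-14 / 1.1 x 10^-8 = 9.09e-7.
[H^+] = sqrt(Ka x [NH3OH+]) = sqrt(9.09e-7 x 0.07823) = 0.000267 M.
pH = -log(0.000267) = 3.57.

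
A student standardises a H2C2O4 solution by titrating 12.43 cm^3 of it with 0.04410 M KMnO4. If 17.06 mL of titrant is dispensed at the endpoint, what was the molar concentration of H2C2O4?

n(KMnO4) = 0.04410 x 0.01706 = 0.0007523 mol.
From the balanced equation, 2 mol KMnO4 reacts with 5 mol H2C2O4, so n(H2C2O4) = 0.0007523 x 5/2 = 0.001881 mol.
[H2C2O4] = 0.001881 / 0.01243 L = 0.151 M.

0.151 M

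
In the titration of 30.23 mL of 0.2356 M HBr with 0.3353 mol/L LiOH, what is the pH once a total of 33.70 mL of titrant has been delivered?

12.82

n(acid) = 0.2356 x 0.03023 = 0.007122 mol; n(LiOH) added = 0.3353 x 0.03370 = 0.01130 mol.
Base is in excess by 0.01130 - 0.007122 = 0.004177 mol in a total volume of 0.06393 L.
[OH^-] = 0.004177/0.06393 = 0.06534 M, so pOH = 1.18 and pH = 14.00 - 1.18 = 12.82.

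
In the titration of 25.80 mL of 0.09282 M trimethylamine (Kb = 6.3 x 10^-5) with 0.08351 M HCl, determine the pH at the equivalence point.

n((CH3)3N) = 0.09282 x 0.02580 = 0.002395 mol; V(HCl) at equivalence = 0.002395/0.08351 = 0.02868 L.
At equivalence the base is fully converted to (CH3)3NH+; total volume = 0.05448 L, so [(CH3)3NH+] = 0.002395/0.05448 = 0.04396 M.
Ka((CH3)3NH+) = Kw/Kb = 1.0e-14 / 6.3 x 10^-5 = 1.59e-10.
[H^+] = sqrt(Ka x [(CH3)3NH+]) = sqrt(1.59e-10 x 0.04396) = 2.64e-6 M.
pH = -log(2.64e-6) = 5.58.

5.58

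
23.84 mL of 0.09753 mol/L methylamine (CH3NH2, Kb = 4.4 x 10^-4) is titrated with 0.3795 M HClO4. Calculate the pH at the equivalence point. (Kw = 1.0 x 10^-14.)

n(CH3NH2) = 0.09753 x 0.02384 = 0.002325 mol; V(HClO4) at equivalence = 0.002325/0.3795 = 0.006127 L.
At equivalence the base is fully converted to CH3NH3+; total volume = 0.02997 L, so [CH3NH3+] = 0.002325/0.02997 = 0.07759 M.
Ka(CH3NH3+) = Kw/Kb = 1.0e-14 / 4.4 x 10^-4 = 2.27e-11.
[H^+] = sqrt(Ka x [CH3NH3+]) = sqrt(2.27e-11 x 0.07759) = 1.33e-6 M.
pH = -log(1.33e-6) = 5.88.

5.88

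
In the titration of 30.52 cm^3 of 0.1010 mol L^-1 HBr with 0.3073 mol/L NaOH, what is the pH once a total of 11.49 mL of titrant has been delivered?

n(acid) = 0.1010 x 0.03052 = 0.003083 mol; n(NaOH) added = 0.3073 x 0.01149 = 0.003531 mol.
Base is in excess by 0.003531 - 0.003083 = 0.0004484 mol in a total volume of 0.04201 L.
[OH^-] = 0.0004484/0.04201 = 0.01067 M, so pOH = 1.97 and pH = 14.00 - 1.97 = 12.03.

12.03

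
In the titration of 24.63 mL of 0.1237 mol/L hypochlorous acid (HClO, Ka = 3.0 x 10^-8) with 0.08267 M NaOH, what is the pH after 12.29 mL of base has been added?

7.22

Initial n(HClO) = 0.1237 x 0.02463 = 0.003047 mol.
n(NaOH) added = 0.08267 x 0.01229 = 0.001016 mol, converting that many moles of HClO to ClO-.
Remaining n(HClO) = 0.002031 mol; n(ClO-) = 0.001016 mol.
By Henderson-Hasselbalch, pH = pKa + log([A^-]/[HA]) = 7.52 + log(0.001016/0.002031) = 7.52 + (-0.30) = 7.22.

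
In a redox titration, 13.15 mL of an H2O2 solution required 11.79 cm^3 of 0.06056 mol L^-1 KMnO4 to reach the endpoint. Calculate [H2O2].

n(KMnO4) = 0.06056 x 0.01179 = 0.0007140 mol.
From the balanced equation, 2 mol KMnO4 reacts with 5 mol H2O2, so n(H2O2) = 0.0007140 x 5/2 = 0.001785 mol.
[H2O2] = 0.001785 / 0.01315 L = 0.136 M.

0.136 M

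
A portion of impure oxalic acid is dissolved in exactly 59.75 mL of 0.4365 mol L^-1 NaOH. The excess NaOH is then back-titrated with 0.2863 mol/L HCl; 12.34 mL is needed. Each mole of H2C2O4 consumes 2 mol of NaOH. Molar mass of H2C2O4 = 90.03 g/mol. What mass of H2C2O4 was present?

1.01 g

Total n(NaOH) added = 0.4365 x 0.05975 = 0.02608 mol.
n(HCl) used = 0.2863 x 0.01234 = 0.003533 mol, which equals the excess n(NaOH).
So n(NaOH) consumed by the sample = 0.02608 - 0.003533 = 0.02255 mol.
n(H2C2O4) = 0.02255 / 2 = 0.01127 mol.
mass = 0.01127 mol x 90.03 g/mol = 1.01 g.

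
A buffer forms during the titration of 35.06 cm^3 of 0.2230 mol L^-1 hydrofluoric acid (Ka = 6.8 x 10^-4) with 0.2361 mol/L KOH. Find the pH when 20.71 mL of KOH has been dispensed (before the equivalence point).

Initial n(HF) = 0.2230 x 0.03506 = 0.007818 mol.
n(KOH) added = 0.2361 x 0.02071 = 0.004890 mol, converting that many moles of HF to F-.
Remaining n(HF) = 0.002929 mol; n(F-) = 0.004890 mol.
By Henderson-Hasselbalch, pH = pKa + log([A^-]/[HA]) = 3.17 + log(0.004890/0.002929) = 3.17 + (+0.22) = 3.39.

3.39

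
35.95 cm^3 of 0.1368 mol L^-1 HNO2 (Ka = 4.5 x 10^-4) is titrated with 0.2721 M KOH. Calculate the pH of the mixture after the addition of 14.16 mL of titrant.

3.91

Initial n(HNO2) = 0.1368 x 0.03595 = 0.004918 mol.
n(KOH) added = 0.2721 x 0.01416 = 0.003853 mol, converting that many moles of HNO2 to NO2-.
Remaining n(HNO2) = 0.001065 mol; n(NO2-) = 0.003853 mol.
By Henderson-Hasselbalch, pH = pKa + log([A^-]/[HA]) = 3.35 + log(0.003853/0.001065) = 3.35 + (+0.56) = 3.91.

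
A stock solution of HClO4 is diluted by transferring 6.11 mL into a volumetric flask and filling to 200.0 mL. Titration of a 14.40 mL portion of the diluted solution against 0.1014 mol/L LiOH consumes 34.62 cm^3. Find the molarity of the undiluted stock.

n(LiOH) = 0.1014 x 0.03462 = 0.003510 mol.
n(HClO4) in the aliquot = 0.003510 mol.
[diluted HClO4] = 0.003510 / 0.01440 = 0.2438 M.
Dilution factor = 200.0/6.110 = 32.73, so [stock] = 0.2438 x 32.73 = 7.98 M.

7.98 M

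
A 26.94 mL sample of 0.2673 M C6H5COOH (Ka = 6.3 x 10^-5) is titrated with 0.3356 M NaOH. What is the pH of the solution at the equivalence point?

n(C6H5COOH) = 0.2673 x 0.02694 = 0.007201 mol; V(NaOH) at equivalence = 0.007201/0.3356 = 0.02146 L.
At equivalence all the acid is converted to C6H5COO-; total volume = 0.02694 + 0.02146 = 0.04840 L, so [C6H5COO-] = 0.007201/0.04840 = 0.1488 M.
Kb = Kw/Ka = 1.0e-14 / 6.3 x 10^-5 = 1.59e-10.
[OH^-] = sqrt(Kb x [C6H5COO-]) = sqrt(1.59e-10 x 0.1488) = 4.86e-6 M.
pOH = 5.31, so pH = 14.00 - 5.31 = 8.69.

8.69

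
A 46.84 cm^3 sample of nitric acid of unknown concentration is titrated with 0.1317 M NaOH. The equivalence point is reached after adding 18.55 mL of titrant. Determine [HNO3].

n(NaOH) delivered = 0.1317 x 0.01855 = 0.002443 mol.
For a 1:1 reaction, n(HNO3) = 0.002443 mol.
[HNO3] = 0.002443 mol / 0.04684 L = 0.0522 M.

0.0522 M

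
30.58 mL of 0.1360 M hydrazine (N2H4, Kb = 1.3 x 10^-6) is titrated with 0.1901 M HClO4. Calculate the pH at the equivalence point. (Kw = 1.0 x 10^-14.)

n(N2H4) = 0.1360 x 0.03058 = 0.004159 mol; V(HClO4) at equivalence = 0.004159/0.1901 = 0.02188 L.
At equivalence the base is fully converted to N2H5+; total volume = 0.05246 L, so [N2H5+] = 0.004159/0.05246 = 0.07928 M.
Ka(N2H5+) = Kw/Kb = 1.0e-14 / 1.3 x 10^-6 = 7.69e-9.
[H^+] = sqrt(Ka x [N2H5+]) = sqrt(7.69e-9 x 0.07928) = 2.47e-5 M.
pH = -log(2.47e-5) = 4.61.

4.61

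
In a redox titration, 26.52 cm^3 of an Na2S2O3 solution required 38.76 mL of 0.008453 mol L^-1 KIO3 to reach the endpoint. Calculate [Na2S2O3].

0.0741 M

n(KIO3) = 0.008453 x 0.03876 = 0.0003276 mol.
From the balanced equation, 1 mol KIO3 reacts with 6 mol Na2S2O3, so n(Na2S2O3) = 0.0003276 x 6/1 = 0.001966 mol.
[Na2S2O3] = 0.001966 / 0.02652 L = 0.0741 M.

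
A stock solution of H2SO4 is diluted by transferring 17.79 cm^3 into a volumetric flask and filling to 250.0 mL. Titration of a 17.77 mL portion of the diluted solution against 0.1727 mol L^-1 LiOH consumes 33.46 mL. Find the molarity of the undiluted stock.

2.28 M

n(LiOH) = 0.1727 x 0.03346 = 0.005779 mol.
n(H2SO4) in the aliquot = 0.005779 x 1/2 = 0.002889 mol.
[diluted H2SO4] = 0.002889 / 0.01777 = 0.1626 M.
Dilution factor = 250.0/17.79 = 14.05, so [stock] = 0.1626 x 14.05 = 2.28 M.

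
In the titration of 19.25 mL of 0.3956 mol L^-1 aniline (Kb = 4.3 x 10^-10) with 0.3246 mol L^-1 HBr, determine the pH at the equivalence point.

2.69

n(C6H5NH2) = 0.3956 x 0.01925 = 0.007615 mol; V(HBr) at equivalence = 0.007615/0.3246 = 0.02346 L.
At equivalence the base is fully converted to C6H5NH3+; total volume = 0.04271 L, so [C6H5NH3+] = 0.007615/0.04271 = 0.1783 M.
Ka(C6H5NH3+) = Kw/Kb = 1.0e-14 / 4.3 x 10^-10 = 2.33e-5.
[H^+] = sqrt(Ka x [C6H5NH3+]) = sqrt(2.33e-5 x 0.1783) = 0.00204 M.
pH = -log(0.00204) = 2.69.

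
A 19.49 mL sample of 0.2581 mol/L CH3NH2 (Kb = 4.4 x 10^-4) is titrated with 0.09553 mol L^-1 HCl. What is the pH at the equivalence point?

n(CH3NH2) = 0.2581 x 0.01949 = 0.005030 mol; V(HCl) at equivalence = 0.005030/0.09553 = 0.05266 L.
At equivalence the base is fully converted to CH3NH3+; total volume = 0.07215 L, so [CH3NH3+] = 0.005030/0.07215 = 0.06972 M.
Ka(CH3NH3+) = Kw/Kb = 1.0e-14 / 4.4 x 10^-4 = 2.27e-11.
[H^+] = sqrt(Ka x [CH3NH3+]) = sqrt(2.27e-11 x 0.06972) = 1.26e-6 M.
pH = -log(1.26e-6) = 5.90.

5.90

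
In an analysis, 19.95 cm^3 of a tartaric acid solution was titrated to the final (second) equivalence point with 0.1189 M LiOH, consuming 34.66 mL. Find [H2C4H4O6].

n(LiOH) = 0.1189 x 0.03466 = 0.004121 mol.
At the final (second) equivalence point, 2 mol OH^- react per mol H2C4H4O6, so n(H2C4H4O6) = 0.004121 / 2 = 0.002061 mol.
[H2C4H4O6] = 0.002061 / 0.01995 L = 0.103 M.

0.103 M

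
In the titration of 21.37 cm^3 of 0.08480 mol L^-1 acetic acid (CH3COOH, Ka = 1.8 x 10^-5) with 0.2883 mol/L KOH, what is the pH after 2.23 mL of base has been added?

4.48

Initial n(CH3COOH) = 0.08480 x 0.02137 = 0.001812 mol.
n(KOH) added = 0.2883 x 0.002230 = 0.0006429 mol, converting that many moles of CH3COOH to CH3COO-.
Remaining n(CH3COOH) = 0.001169 mol; n(CH3COO-) = 0.0006429 mol.
By Henderson-Hasselbalch, pH = pKa + log([A^-]/[HA]) = 4.74 + log(0.0006429/0.001169) = 4.74 + (-0.26) = 4.48.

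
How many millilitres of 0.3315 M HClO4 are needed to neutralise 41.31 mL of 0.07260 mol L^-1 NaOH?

n(NaOH) = 0.07260 mol/L x 0.04131 L = 0.002999 mol.
At equivalence n(HClO4) = n(NaOH) = 0.002999 mol.
V(HClO4) = 0.002999 / 0.3315 = 0.009047 L = 9.05 mL.

9.05 mL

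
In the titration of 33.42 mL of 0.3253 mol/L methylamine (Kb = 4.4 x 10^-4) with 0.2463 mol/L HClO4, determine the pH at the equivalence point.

5.75

n(CH3NH2) = 0.3253 x 0.03342 = 0.01087 mol; V(HClO4) at equivalence = 0.01087/0.2463 = 0.04414 L.
At equivalence the base is fully converted to CH3NH3+; total volume = 0.07756 L, so [CH3NH3+] = 0.01087/0.07756 = 0.1402 M.
Ka(CH3NH3+) = Kw/Kb = 1.0e-14 / 4.4 x 10^-4 = 2.27e-11.
[H^+] = sqrt(Ka x [CH3NH3+]) = sqrt(2.27e-11 x 0.1402) = 1.78e-6 M.
pH = -log(1.78e-6) = 5.75.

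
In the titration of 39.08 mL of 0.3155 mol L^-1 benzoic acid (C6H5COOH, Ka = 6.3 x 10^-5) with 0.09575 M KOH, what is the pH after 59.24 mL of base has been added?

Initial n(C6H5COOH) = 0.3155 x 0.03908 = 0.01233 mol.
n(KOH) added = 0.09575 x 0.05924 = 0.005672 mol, converting that many moles of C6H5COOH to C6H5COO-.
Remaining n(C6H5COOH) = 0.006658 mol; n(C6H5COO-) = 0.005672 mol.
By Henderson-Hasselbalch, pH = pKa + log([A^-]/[HA]) = 4.20 + log(0.005672/0.006658) = 4.20 + (-0.07) = 4.13.

4.13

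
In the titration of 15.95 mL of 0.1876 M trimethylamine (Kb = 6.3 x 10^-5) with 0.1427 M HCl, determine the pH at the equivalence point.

5.45

n((CH3)3N) = 0.1876 x 0.01595 = 0.002992 mol; V(HCl) at equivalence = 0.002992/0.1427 = 0.02097 L.
At equivalence the base is fully converted to (CH3)3NH+; total volume = 0.03692 L, so [(CH3)3NH+] = 0.002992/0.03692 = 0.08105 M.
Ka((CH3)3NH+) = Kw/Kb = 1.0e-14 / 6.3 x 10^-5 = 1.59e-10.
[H^+] = sqrt(Ka x [(CH3)3NH+]) = sqrt(1.59e-10 x 0.08105) = 3.59e-6 M.
pH = -log(3.59e-6) = 5.45.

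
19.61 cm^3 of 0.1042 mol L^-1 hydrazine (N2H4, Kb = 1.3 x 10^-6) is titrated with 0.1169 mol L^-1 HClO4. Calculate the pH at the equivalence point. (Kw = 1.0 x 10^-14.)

n(N2H4) = 0.1042 x 0.01961 = 0.002043 mol; V(HClO4) at equivalence = 0.002043/0.1169 = 0.01748 L.
At equivalence the base is fully converted to N2H5+; total volume = 0.03709 L, so [N2H5+] = 0.002043/0.03709 = 0.05509 M.
Ka(N2H5+) = Kw/Kb = 1.0e-14 / 1.3 x 10^-6 = 7.69e-9.
[H^+] = sqrt(Ka x [N2H5+]) = sqrt(7.69e-9 x 0.05509) = 2.06e-5 M.
pH = -log(2.06e-5) = 4.69.

4.69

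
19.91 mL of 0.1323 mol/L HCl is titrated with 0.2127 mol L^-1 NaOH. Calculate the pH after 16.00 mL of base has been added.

12.33

n(acid) = 0.1323 x 0.01991 = 0.002634 mol; n(NaOH) added = 0.2127 x 0.01600 = 0.003403 mol.
Base is in excess by 0.003403 - 0.002634 = 0.0007691 mol in a total volume of 0.03591 L.
[OH^-] = 0.0007691/0.03591 = 0.02142 M, so pOH = 1.67 and pH = 14.00 - 1.67 = 12.33.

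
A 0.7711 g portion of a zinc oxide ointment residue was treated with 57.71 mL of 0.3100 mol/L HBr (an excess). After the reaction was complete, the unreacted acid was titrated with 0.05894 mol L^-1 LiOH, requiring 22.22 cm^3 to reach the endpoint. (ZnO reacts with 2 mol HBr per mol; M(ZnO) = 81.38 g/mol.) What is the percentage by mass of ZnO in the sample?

Total n(HBr) added = 0.3100 x 0.05771 = 0.01789 mol.
n(LiOH) used = 0.05894 x 0.02222 = 0.001310 mol, which equals the excess n(HBr).
So n(HBr) consumed by the sample = 0.01789 - 0.001310 = 0.01658 mol.
n(ZnO) = 0.01658 / 2 = 0.008290 mol.
mass ZnO = 0.008290 x 81.38 = 0.6747 g, so %ZnO = 0.6747/0.7711 x 100 = 87.5%.

87.5%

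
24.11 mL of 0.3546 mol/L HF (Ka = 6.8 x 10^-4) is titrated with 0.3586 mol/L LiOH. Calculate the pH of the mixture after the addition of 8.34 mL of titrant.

2.90

Initial n(HF) = 0.3546 x 0.02411 = 0.008549 mol.
n(LiOH) added = 0.3586 x 0.008340 = 0.002991 mol, converting that many moles of HF to F-.
Remaining n(HF) = 0.005559 mol; n(F-) = 0.002991 mol.
By Henderson-Hasselbalch, pH = pKa + log([A^-]/[HA]) = 3.17 + log(0.002991/0.005559) = 3.17 + (-0.27) = 2.90.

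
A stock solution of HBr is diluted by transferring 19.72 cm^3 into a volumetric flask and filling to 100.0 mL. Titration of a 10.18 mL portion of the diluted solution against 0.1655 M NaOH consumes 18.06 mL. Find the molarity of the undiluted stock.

n(NaOH) = 0.1655 x 0.01806 = 0.002989 mol.
n(HBr) in the aliquot = 0.002989 mol.
[diluted HBr] = 0.002989 / 0.01018 = 0.2936 M.
Dilution factor = 100.0/19.72 = 5.071, so [stock] = 0.2936 x 5.071 = 1.49 M.

1.49 M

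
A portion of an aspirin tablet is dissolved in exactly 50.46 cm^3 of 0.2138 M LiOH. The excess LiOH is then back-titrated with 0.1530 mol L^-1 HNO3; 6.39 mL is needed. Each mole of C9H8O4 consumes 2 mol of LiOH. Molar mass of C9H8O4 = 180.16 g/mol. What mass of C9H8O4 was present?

0.884 g

Total n(LiOH) added = 0.2138 x 0.05046 = 0.01079 mol.
n(HNO3) used = 0.1530 x 0.006390 = 0.0009777 mol, which equals the excess n(LiOH).
So n(LiOH) consumed by the sample = 0.01079 - 0.0009777 = 0.009811 mol.
n(C9H8O4) = 0.009811 / 2 = 0.004905 mol.
mass = 0.004905 mol x 180.16 g/mol = 0.884 g.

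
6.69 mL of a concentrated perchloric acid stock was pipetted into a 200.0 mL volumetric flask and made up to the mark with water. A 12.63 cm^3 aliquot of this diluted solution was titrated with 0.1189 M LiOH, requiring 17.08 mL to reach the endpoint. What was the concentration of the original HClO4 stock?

n(LiOH) = 0.1189 x 0.01708 = 0.002031 mol.
n(HClO4) in the aliquot = 0.002031 mol.
[diluted HClO4] = 0.002031 / 0.01263 = 0.1608 M.
Dilution factor = 200.0/6.690 = 29.90, so [stock] = 0.1608 x 29.90 = 4.81 M.

4.81 M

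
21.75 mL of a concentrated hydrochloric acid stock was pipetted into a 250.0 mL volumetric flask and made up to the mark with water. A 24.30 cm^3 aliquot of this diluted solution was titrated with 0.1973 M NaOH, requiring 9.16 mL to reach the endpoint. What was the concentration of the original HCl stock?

n(NaOH) = 0.1973 x 0.009160 = 0.001807 mol.
n(HCl) in the aliquot = 0.001807 mol.
[diluted HCl] = 0.001807 / 0.02430 = 0.07437 M.
Dilution factor = 250.0/21.75 = 11.49, so [stock] = 0.07437 x 11.49 = 0.855 M.

0.855 M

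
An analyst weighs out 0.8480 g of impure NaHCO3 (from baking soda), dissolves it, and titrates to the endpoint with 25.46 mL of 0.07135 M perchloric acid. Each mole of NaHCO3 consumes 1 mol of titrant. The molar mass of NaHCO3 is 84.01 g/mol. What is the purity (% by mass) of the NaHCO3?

18.0%

n(HClO4) = 0.07135 x 0.02546 = 0.001817 mol.
n(NaHCO3) = 0.001817 / 1 = 0.001817 mol.
mass of NaHCO3 = 0.001817 x 84.01 = 0.1526 g.
% purity = 0.1526 / 0.8480 x 100 = 18.0%.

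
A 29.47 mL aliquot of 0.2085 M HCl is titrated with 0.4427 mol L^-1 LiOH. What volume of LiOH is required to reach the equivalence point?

n(HCl) = 0.2085 mol/L x 0.02947 L = 0.006144 mol.
At equivalence n(LiOH) = n(HCl) = 0.006144 mol.
V(LiOH) = 0.006144 / 0.4427 = 0.01388 L = 13.9 mL.

13.9 mL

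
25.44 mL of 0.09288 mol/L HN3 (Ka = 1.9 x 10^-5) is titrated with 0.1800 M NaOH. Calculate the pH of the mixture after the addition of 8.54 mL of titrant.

Initial n(HN3) = 0.09288 x 0.02544 = 0.002363 mol.
n(NaOH) added = 0.1800 x 0.008540 = 0.001537 mol, converting that many moles of HN3 to N3-.
Remaining n(HN3) = 0.0008257 mol; n(N3-) = 0.001537 mol.
By Henderson-Hasselbalch, pH = pKa + log([A^-]/[HA]) = 4.72 + log(0.001537/0.0008257) = 4.72 + (+0.27) = 4.99.

4.99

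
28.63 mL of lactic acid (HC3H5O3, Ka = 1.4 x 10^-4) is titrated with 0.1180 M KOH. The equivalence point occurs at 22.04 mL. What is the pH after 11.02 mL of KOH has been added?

3.85

11.02 mL is exactly half the equivalence volume (22.04/2), i.e. the half-equivalence point.
There, n(HA) = n(A^-), so pH = pKa = -log(1.4 x 10^-4) = 3.85.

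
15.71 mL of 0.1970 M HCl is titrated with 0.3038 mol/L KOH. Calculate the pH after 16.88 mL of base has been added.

12.80

n(acid) = 0.1970 x 0.01571 = 0.003095 mol; n(KOH) added = 0.3038 x 0.01688 = 0.005128 mol.
Base is in excess by 0.005128 - 0.003095 = 0.002033 mol in a total volume of 0.03259 L.
[OH^-] = 0.002033/0.03259 = 0.06239 M, so pOH = 1.20 and pH = 14.00 - 1.20 = 12.80.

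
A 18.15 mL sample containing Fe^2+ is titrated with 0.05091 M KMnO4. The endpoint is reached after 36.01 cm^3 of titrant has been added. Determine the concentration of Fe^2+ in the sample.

n(KMnO4) = 0.05091 x 0.03601 = 0.001833 mol.
From the balanced equation, 1 mol KMnO4 reacts with 5 mol Fe^2+, so n(Fe^2+) = 0.001833 x 5/1 = 0.009166 mol.
[Fe^2+] = 0.009166 / 0.01815 L = 0.505 M.

0.505 M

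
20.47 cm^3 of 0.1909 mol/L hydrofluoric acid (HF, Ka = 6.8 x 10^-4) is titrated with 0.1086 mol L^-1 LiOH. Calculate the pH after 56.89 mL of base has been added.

12.47

n(acid) = 0.1909 x 0.02047 = 0.003908 mol; n(LiOH) added = 0.1086 x 0.05689 = 0.006178 mol.
Base is in excess by 0.006178 - 0.003908 = 0.002271 mol in a total volume of 0.07736 L.
[OH^-] = 0.002271/0.07736 = 0.02935 M, so pOH = 1.53 and pH = 14.00 - 1.53 = 12.47.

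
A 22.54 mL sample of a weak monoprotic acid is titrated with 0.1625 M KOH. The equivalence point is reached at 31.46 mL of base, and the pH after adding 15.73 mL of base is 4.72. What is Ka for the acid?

1.9 x 10^-5

15.73 mL is half of the equivalence volume, so this is the half-equivalence point where [HA] = [A^-].
At half-equivalence pH = pKa, so pKa = 4.72.
Ka = 10^(-4.72) = 1.9 x 10^-5.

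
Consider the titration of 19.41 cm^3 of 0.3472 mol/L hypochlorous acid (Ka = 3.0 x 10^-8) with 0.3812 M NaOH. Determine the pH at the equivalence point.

n(HClO) = 0.3472 x 0.01941 = 0.006739 mol; V(NaOH) at equivalence = 0.006739/0.3812 = 0.01768 L.
At equivalence all the acid is converted to ClO-; total volume = 0.01941 + 0.01768 = 0.03709 L, so [ClO-] = 0.006739/0.03709 = 0.1817 M.
Kb = Kw/Ka = 1.0e-14 / 3.0 x 10^-8 = 3.33e-7.
[OH^-] = sqrt(Kb x [ClO-]) = sqrt(3.33e-7 x 0.1817) = 0.000246 M.
pOH = 3.61, so pH = 14.00 - 3.61 = 10.39.

10.39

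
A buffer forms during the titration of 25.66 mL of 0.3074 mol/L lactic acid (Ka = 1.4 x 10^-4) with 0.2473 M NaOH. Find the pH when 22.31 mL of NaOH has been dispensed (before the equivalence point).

Initial n(HC3H5O3) = 0.3074 x 0.02566 = 0.007888 mol.
n(NaOH) added = 0.2473 x 0.02231 = 0.005517 mol, converting that many moles of HC3H5O3 to C3H5O3-.
Remaining n(HC3H5O3) = 0.002371 mol; n(C3H5O3-) = 0.005517 mol.
By Henderson-Hasselbalch, pH = pKa + log([A^-]/[HA]) = 3.85 + log(0.005517/0.002371) = 3.85 + (+0.37) = 4.22.

4.22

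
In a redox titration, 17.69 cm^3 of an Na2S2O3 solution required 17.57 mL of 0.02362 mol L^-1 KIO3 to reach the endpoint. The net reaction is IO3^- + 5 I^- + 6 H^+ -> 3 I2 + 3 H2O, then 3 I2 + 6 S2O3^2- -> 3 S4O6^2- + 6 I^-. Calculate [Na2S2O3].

n(KIO3) = 0.02362 x 0.01757 = 0.0004150 mol.
From the balanced equation, 1 mol KIO3 reacts with 6 mol Na2S2O3, so n(Na2S2O3) = 0.0004150 x 6/1 = 0.002490 mol.
[Na2S2O3] = 0.002490 / 0.01769 L = 0.141 M.

0.141 M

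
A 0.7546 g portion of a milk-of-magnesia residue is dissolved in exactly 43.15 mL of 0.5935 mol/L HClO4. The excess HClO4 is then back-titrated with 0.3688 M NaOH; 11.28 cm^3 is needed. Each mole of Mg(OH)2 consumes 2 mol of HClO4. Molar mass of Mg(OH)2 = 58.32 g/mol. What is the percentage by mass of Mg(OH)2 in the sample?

82.9%

Total n(HClO4) added = 0.5935 x 0.04315 = 0.02561 mol.
n(NaOH) used = 0.3688 x 0.01128 = 0.004160 mol, which equals the excess n(HClO4).
So n(HClO4) consumed by the sample = 0.02561 - 0.004160 = 0.02145 mol.
n(Mg(OH)2) = 0.02145 / 2 = 0.01072 mol.
mass Mg(OH)2 = 0.01072 x 58.32 = 0.6255 g, so %Mg(OH)2 = 0.6255/0.7546 x 100 = 82.9%.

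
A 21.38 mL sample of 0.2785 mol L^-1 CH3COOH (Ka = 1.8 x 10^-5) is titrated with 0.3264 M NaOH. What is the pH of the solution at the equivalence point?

n(CH3COOH) = 0.2785 x 0.02138 = 0.005954 mol; V(NaOH) at equivalence = 0.005954/0.3264 = 0.01824 L.
At equivalence all the acid is converted to CH3COO-; total volume = 0.02138 + 0.01824 = 0.03962 L, so [CH3COO-] = 0.005954/0.03962 = 0.1503 M.
Kb = Kw/Ka = 1.0e-14 / 1.8 x 10^-5 = 5.56e-10.
[OH^-] = sqrt(Kb x [CH3COO-]) = sqrt(5.56e-10 x 0.1503) = 9.14e-6 M.
pOH = 5.04, so pH = 14.00 - 5.04 = 8.96.

8.96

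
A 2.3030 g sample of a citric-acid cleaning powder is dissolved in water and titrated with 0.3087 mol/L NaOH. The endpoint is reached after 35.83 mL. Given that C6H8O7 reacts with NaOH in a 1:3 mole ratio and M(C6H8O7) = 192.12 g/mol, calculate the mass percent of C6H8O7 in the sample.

n(NaOH) = 0.3087 x 0.03583 = 0.01106 mol.
n(C6H8O7) = 0.01106 / 3 = 0.003687 mol.
mass of C6H8O7 = 0.003687 x 192.12 = 0.7083 g.
% purity = 0.7083 / 2.3030 x 100 = 30.8%.

30.8%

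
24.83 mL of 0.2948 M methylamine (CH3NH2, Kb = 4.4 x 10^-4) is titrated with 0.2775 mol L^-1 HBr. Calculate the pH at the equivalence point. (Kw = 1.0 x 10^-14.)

5.74

n(CH3NH2) = 0.2948 x 0.02483 = 0.007320 mol; V(HBr) at equivalence = 0.007320/0.2775 = 0.02638 L.
At equivalence the base is fully converted to CH3NH3+; total volume = 0.05121 L, so [CH3NH3+] = 0.007320/0.05121 = 0.1429 M.
Ka(CH3NH3+) = Kw/Kb = 1.0e-14 / 4.4 x 10^-4 = 2.27e-11.
[H^+] = sqrt(Ka x [CH3NH3+]) = sqrt(2.27e-11 x 0.1429) = 1.80e-6 M.
pH = -log(1.80e-6) = 5.74.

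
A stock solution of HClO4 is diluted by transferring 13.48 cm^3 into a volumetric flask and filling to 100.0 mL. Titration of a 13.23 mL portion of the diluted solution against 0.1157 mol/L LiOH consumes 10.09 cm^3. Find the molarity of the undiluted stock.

0.655 M

n(LiOH) = 0.1157 x 0.01009 = 0.001167 mol.
n(HClO4) in the aliquot = 0.001167 mol.
[diluted HClO4] = 0.001167 / 0.01323 = 0.08824 M.
Dilution factor = 100.0/13.48 = 7.418, so [stock] = 0.08824 x 7.418 = 0.655 M.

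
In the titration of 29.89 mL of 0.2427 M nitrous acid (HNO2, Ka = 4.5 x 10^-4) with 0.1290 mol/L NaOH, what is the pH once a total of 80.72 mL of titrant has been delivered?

12.46

n(acid) = 0.2427 x 0.02989 = 0.007254 mol; n(NaOH) added = 0.1290 x 0.08072 = 0.01041 mol.
Base is in excess by 0.01041 - 0.007254 = 0.003159 mol in a total volume of 0.1106 L.
[OH^-] = 0.003159/0.1106 = 0.02856 M, so pOH = 1.54 and pH = 14.00 - 1.54 = 12.46.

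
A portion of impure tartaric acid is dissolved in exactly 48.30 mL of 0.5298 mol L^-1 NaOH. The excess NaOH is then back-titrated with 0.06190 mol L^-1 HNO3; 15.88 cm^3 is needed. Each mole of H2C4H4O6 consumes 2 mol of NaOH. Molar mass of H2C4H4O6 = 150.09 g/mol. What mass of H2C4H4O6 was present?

1.85 g

Total n(NaOH) added = 0.5298 x 0.04830 = 0.02559 mol.
n(HNO3) used = 0.06190 x 0.01588 = 0.0009830 mol, which equals the excess n(NaOH).
So n(NaOH) consumed by the sample = 0.02559 - 0.0009830 = 0.02461 mol.
n(H2C4H4O6) = 0.02461 / 2 = 0.01230 mol.
mass = 0.01230 mol x 150.09 g/mol = 1.85 g.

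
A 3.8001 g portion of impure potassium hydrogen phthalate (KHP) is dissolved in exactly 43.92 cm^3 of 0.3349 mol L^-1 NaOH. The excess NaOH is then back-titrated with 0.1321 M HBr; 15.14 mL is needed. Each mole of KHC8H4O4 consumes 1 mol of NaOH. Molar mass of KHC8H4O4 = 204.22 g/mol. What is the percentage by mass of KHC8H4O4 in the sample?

Total n(NaOH) added = 0.3349 x 0.04392 = 0.01471 mol.
n(HBr) used = 0.1321 x 0.01514 = 0.002000 mol, which equals the excess n(NaOH).
So n(NaOH) consumed by the sample = 0.01471 - 0.002000 = 0.01271 mol.
n(KHC8H4O4) = 0.01271 / 1 = 0.01271 mol.
mass KHC8H4O4 = 0.01271 x 204.22 = 2.595 g, so %KHC8H4O4 = 2.595/3.8001 x 100 = 68.3%.

68.3%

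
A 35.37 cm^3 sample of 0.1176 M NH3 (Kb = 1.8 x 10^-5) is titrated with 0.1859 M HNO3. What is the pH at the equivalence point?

n(NH3) = 0.1176 x 0.03537 = 0.004160 mol; V(HNO3) at equivalence = 0.004160/0.1859 = 0.02237 L.
At equivalence the base is fully converted to NH4+; total volume = 0.05774 L, so [NH4+] = 0.004160/0.05774 = 0.07203 M.
Ka(NH4+) = Kw/Kb = 1.0e-14 / 1.8 x 10^-5 = 5.56e-10.
[H^+] = sqrt(Ka x [NH4+]) = sqrt(5.56e-10 x 0.07203) = 6.33e-6 M.
pH = -log(6.33e-6) = 5.20.

5.20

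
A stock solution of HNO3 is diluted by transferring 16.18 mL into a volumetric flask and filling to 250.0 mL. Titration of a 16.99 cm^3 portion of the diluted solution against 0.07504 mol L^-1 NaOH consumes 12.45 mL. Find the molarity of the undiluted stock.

0.850 M

n(NaOH) = 0.07504 x 0.01245 = 0.0009342 mol.
n(HNO3) in the aliquot = 0.0009342 mol.
[diluted HNO3] = 0.0009342 / 0.01699 = 0.05499 M.
Dilution factor = 250.0/16.18 = 15.45, so [stock] = 0.05499 x 15.45 = 0.850 M.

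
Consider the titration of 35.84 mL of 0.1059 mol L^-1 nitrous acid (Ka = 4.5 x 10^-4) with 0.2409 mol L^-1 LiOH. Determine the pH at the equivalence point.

n(HNO2) = 0.1059 x 0.03584 = 0.003795 mol; V(LiOH) at equivalence = 0.003795/0.2409 = 0.01576 L.
At equivalence all the acid is converted to NO2-; total volume = 0.03584 + 0.01576 = 0.05160 L, so [NO2-] = 0.003795/0.05160 = 0.07356 M.
Kb = Kw/Ka = 1.0e-14 / 4.5 x 10^-4 = 2.22e-11.
[OH^-] = sqrt(Kb x [NO2-]) = sqrt(2.22e-11 x 0.07356) = 1.28e-6 M.
pOH = 5.89, so pH = 14.00 - 5.89 = 8.11.

8.11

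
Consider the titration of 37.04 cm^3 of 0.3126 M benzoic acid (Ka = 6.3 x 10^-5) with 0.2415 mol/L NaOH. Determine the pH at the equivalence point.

8.67

n(C6H5COOH) = 0.3126 x 0.03704 = 0.01158 mol; V(NaOH) at equivalence = 0.01158/0.2415 = 0.04794 L.
At equivalence all the acid is converted to C6H5COO-; total volume = 0.03704 + 0.04794 = 0.08498 L, so [C6H5COO-] = 0.01158/0.08498 = 0.1362 M.
Kb = Kw/Ka = 1.0e-14 / 6.3 x 10^-5 = 1.59e-10.
[OH^-] = sqrt(Kb x [C6H5COO-]) = sqrt(1.59e-10 x 0.1362) = 4.65e-6 M.
pOH = 5.33, so pH = 14.00 - 5.33 = 8.67.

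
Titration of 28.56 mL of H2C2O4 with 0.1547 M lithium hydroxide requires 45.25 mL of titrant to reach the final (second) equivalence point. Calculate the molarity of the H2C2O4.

0.123 M

n(LiOH) = 0.1547 x 0.04525 = 0.007000 mol.
At the final (second) equivalence point, 2 mol OH^- react per mol H2C2O4, so n(H2C2O4) = 0.007000 / 2 = 0.003500 mol.
[H2C2O4] = 0.003500 / 0.02856 L = 0.123 M.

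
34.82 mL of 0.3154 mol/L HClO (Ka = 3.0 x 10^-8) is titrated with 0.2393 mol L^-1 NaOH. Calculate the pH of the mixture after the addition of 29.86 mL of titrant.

Initial n(HClO) = 0.3154 x 0.03482 = 0.01098 mol.
n(NaOH) added = 0.2393 x 0.02986 = 0.007145 mol, converting that many moles of HClO to ClO-.
Remaining n(HClO) = 0.003837 mol; n(ClO-) = 0.007145 mol.
By Henderson-Hasselbalch, pH = pKa + log([A^-]/[HA]) = 7.52 + log(0.007145/0.003837) = 7.52 + (+0.27) = 7.79.

7.79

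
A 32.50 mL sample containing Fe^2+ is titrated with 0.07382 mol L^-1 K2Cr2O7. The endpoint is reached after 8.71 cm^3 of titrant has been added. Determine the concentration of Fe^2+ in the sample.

n(K2Cr2O7) = 0.07382 x 0.008710 = 0.0006430 mol.
From the balanced equation, 1 mol K2Cr2O7 reacts with 6 mol Fe^2+, so n(Fe^2+) = 0.0006430 x 6/1 = 0.003858 mol.
[Fe^2+] = 0.003858 / 0.03250 L = 0.119 M.

0.119 M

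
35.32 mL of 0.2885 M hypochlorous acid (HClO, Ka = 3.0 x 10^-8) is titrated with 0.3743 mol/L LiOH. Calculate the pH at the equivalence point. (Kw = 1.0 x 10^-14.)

10.37

n(HClO) = 0.2885 x 0.03532 = 0.01019 mol; V(LiOH) at equivalence = 0.01019/0.3743 = 0.02722 L.
At equivalence all the acid is converted to ClO-; total volume = 0.03532 + 0.02722 = 0.06254 L, so [ClO-] = 0.01019/0.06254 = 0.1629 M.
Kb = Kw/Ka = 1.0e-14 / 3.0 x 10^-8 = 3.33e-7.
[OH^-] = sqrt(Kb x [ClO-]) = sqrt(3.33e-7 x 0.1629) = 0.000233 M.
pOH = 3.63, so pH = 14.00 - 3.63 = 10.37.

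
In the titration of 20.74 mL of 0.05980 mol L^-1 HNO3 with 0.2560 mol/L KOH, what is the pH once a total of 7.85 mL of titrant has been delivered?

n(acid) = 0.05980 x 0.02074 = 0.001240 mol; n(KOH) added = 0.2560 x 0.007850 = 0.002010 mol.
Base is in excess by 0.002010 - 0.001240 = 0.0007693 mol in a total volume of 0.02859 L.
[OH^-] = 0.0007693/0.02859 = 0.02691 M, so pOH = 1.57 and pH = 14.00 - 1.57 = 12.43.

12.43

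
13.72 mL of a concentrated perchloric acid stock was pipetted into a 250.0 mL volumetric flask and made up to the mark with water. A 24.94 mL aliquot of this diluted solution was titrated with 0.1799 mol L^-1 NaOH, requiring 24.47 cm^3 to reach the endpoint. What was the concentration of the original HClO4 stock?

n(NaOH) = 0.1799 x 0.02447 = 0.004402 mol.
n(HClO4) in the aliquot = 0.004402 mol.
[diluted HClO4] = 0.004402 / 0.02494 = 0.1765 M.
Dilution factor = 250.0/13.72 = 18.22, so [stock] = 0.1765 x 18.22 = 3.22 M.

3.22 M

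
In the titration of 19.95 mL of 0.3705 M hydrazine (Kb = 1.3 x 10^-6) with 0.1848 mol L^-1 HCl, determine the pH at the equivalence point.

n(N2H4) = 0.3705 x 0.01995 = 0.007391 mol; V(HCl) at equivalence = 0.007391/0.1848 = 0.04000 L.
At equivalence the base is fully converted to N2H5+; total volume = 0.05995 L, so [N2H5+] = 0.007391/0.05995 = 0.1233 M.
Ka(N2H5+) = Kw/Kb = 1.0e-14 / 1.3 x 10^-6 = 7.69e-9.
[H^+] = sqrt(Ka x [N2H5+]) = sqrt(7.69e-9 x 0.1233) = 3.08e-5 M.
pH = -log(3.08e-5) = 4.51.

4.51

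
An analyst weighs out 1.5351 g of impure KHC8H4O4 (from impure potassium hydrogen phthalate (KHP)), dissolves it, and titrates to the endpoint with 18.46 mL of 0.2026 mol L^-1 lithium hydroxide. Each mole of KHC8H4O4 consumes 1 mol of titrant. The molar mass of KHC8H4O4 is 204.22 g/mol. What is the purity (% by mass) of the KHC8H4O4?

49.8%

n(LiOH) = 0.2026 x 0.01846 = 0.003740 mol.
n(KHC8H4O4) = 0.003740 / 1 = 0.003740 mol.
mass of KHC8H4O4 = 0.003740 x 204.22 = 0.7638 g.
% purity = 0.7638 / 1.5351 x 100 = 49.8%.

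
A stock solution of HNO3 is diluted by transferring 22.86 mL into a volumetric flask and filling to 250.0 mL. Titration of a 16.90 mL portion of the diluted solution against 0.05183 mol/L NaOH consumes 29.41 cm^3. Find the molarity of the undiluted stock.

n(NaOH) = 0.05183 x 0.02941 = 0.001524 mol.
n(HNO3) in the aliquot = 0.001524 mol.
[diluted HNO3] = 0.001524 / 0.01690 = 0.09020 M.
Dilution factor = 250.0/22.86 = 10.94, so [stock] = 0.09020 x 10.94 = 0.986 M.

0.986 M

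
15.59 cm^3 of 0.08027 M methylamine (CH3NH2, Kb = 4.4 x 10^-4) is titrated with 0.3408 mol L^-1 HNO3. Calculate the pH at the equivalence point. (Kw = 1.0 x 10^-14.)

5.92

n(CH3NH2) = 0.08027 x 0.01559 = 0.001251 mol; V(HNO3) at equivalence = 0.001251/0.3408 = 0.003672 L.
At equivalence the base is fully converted to CH3NH3+; total volume = 0.01926 L, so [CH3NH3+] = 0.001251/0.01926 = 0.06497 M.
Ka(CH3NH3+) = Kw/Kb = 1.0e-14 / 4.4 x 10^-4 = 2.27e-11.
[H^+] = sqrt(Ka x [CH3NH3+]) = sqrt(2.27e-11 x 0.06497) = 1.22e-6 M.
pH = -log(1.22e-6) = 5.92.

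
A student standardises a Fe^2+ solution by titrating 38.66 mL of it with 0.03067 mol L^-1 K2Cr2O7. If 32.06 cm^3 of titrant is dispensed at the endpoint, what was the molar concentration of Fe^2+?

0.153 M

n(K2Cr2O7) = 0.03067 x 0.03206 = 0.0009833 mol.
From the balanced equation, 1 mol K2Cr2O7 reacts with 6 mol Fe^2+, so n(Fe^2+) = 0.0009833 x 6/1 = 0.005900 mol.
[Fe^2+] = 0.005900 / 0.03866 L = 0.153 M.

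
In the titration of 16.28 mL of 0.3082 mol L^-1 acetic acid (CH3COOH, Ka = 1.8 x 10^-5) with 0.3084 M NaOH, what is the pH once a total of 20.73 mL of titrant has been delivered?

12.57

n(acid) = 0.3082 x 0.01628 = 0.005017 mol; n(NaOH) added = 0.3084 x 0.02073 = 0.006393 mol.
Base is in excess by 0.006393 - 0.005017 = 0.001376 mol in a total volume of 0.03701 L.
[OH^-] = 0.001376/0.03701 = 0.03717 M, so pOH = 1.43 and pH = 14.00 - 1.43 = 12.57.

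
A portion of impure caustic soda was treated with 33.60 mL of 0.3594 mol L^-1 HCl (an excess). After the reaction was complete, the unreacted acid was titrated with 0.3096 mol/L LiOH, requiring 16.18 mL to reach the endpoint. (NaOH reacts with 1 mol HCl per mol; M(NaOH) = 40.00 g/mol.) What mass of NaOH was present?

Total n(HCl) added = 0.3594 x 0.03360 = 0.01208 mol.
n(LiOH) used = 0.3096 x 0.01618 = 0.005009 mol, which equals the excess n(HCl).
So n(HCl) consumed by the sample = 0.01208 - 0.005009 = 0.007067 mol.
n(NaOH) = 0.007067 / 1 = 0.007067 mol.
mass = 0.007067 mol x 40.00 g/mol = 0.283 g.

0.283 g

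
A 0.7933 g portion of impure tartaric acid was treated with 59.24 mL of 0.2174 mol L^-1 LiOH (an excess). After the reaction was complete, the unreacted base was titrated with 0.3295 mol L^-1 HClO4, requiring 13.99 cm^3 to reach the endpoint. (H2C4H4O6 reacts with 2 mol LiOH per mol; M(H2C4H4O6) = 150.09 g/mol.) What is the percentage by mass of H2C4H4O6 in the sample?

78.2%

Total n(LiOH) added = 0.2174 x 0.05924 = 0.01288 mol.
n(HClO4) used = 0.3295 x 0.01399 = 0.004610 mol, which equals the excess n(LiOH).
So n(LiOH) consumed by the sample = 0.01288 - 0.004610 = 0.008269 mol.
n(H2C4H4O6) = 0.008269 / 2 = 0.004135 mol.
mass H2C4H4O6 = 0.004135 x 150.09 = 0.6206 g, so %H2C4H4O6 = 0.6206/0.7933 x 100 = 78.2%.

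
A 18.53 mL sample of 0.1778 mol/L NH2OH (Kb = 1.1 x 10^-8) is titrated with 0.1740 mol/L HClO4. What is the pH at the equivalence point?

3.55

n(NH2OH) = 0.1778 x 0.01853 = 0.003295 mol; V(HClO4) at equivalence = 0.003295/0.1740 = 0.01893 L.
At equivalence the base is fully converted to NH3OH+; total volume = 0.03746 L, so [NH3OH+] = 0.003295/0.03746 = 0.08794 M.
Ka(NH3OH+) = Kw/Kb = 1.0e-14 / 1.1 x 10^-8 = 9.09e-7.
[H^+] = sqrt(Ka x [NH3OH+]) = sqrt(9.09e-7 x 0.08794) = 0.000283 M.
pH = -log(0.000283) = 3.55.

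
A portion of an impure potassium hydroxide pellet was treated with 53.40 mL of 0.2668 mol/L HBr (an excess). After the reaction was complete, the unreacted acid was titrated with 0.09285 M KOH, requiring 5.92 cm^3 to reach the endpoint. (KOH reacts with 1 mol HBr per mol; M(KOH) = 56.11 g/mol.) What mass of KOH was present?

0.769 g

Total n(HBr) added = 0.2668 x 0.05340 = 0.01425 mol.
n(KOH) used = 0.09285 x 0.005920 = 0.0005497 mol, which equals the excess n(HBr).
So n(HBr) consumed by the sample = 0.01425 - 0.0005497 = 0.01370 mol.
n(KOH) = 0.01370 / 1 = 0.01370 mol.
mass = 0.01370 mol x 56.11 g/mol = 0.769 g.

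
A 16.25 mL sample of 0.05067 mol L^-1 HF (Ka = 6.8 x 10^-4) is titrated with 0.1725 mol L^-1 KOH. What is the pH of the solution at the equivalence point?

n(HF) = 0.05067 x 0.01625 = 0.0008234 mol; V(KOH) at equivalence = 0.0008234/0.1725 = 0.004773 L.
At equivalence all the acid is converted to F-; total volume = 0.01625 + 0.004773 = 0.02102 L, so [F-] = 0.0008234/0.02102 = 0.03917 M.
Kb = Kw/Ka = 1.0e-14 / 6.8 x 10^-4 = 1.47e-11.
[OH^-] = sqrt(Kb x [F-]) = sqrt(1.47e-11 x 0.03917) = 7.59e-7 M.
pOH = 6.12, so pH = 14.00 - 6.12 = 7.88.

7.88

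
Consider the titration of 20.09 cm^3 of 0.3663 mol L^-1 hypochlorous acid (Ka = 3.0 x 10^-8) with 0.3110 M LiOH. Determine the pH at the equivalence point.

10.37

n(HClO) = 0.3663 x 0.02009 = 0.007359 mol; V(LiOH) at equivalence = 0.007359/0.3110 = 0.02366 L.
At equivalence all the acid is converted to ClO-; total volume = 0.02009 + 0.02366 = 0.04375 L, so [ClO-] = 0.007359/0.04375 = 0.1682 M.
Kb = Kw/Ka = 1.0e-14 / 3.0 x 10^-8 = 3.33e-7.
[OH^-] = sqrt(Kb x [ClO-]) = sqrt(3.33e-7 x 0.1682) = 0.000237 M.
pOH = 3.63, so pH = 14.00 - 3.63 = 10.37.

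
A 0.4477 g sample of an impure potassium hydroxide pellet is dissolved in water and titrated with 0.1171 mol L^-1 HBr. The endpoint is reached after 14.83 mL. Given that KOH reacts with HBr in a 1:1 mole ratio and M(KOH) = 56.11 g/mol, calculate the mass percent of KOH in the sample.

n(HBr) = 0.1171 x 0.01483 = 0.001737 mol.
n(KOH) = 0.001737 / 1 = 0.001737 mol.
mass of KOH = 0.001737 x 56.11 = 0.09744 g.
% purity = 0.09744 / 0.4477 x 100 = 21.8%.

21.8%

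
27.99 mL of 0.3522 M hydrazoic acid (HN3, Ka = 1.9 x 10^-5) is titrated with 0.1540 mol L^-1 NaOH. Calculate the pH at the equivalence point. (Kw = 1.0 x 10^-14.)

8.88

n(HN3) = 0.3522 x 0.02799 = 0.009858 mol; V(NaOH) at equivalence = 0.009858/0.1540 = 0.06401 L.
At equivalence all the acid is converted to N3-; total volume = 0.02799 + 0.06401 = 0.09200 L, so [N3-] = 0.009858/0.09200 = 0.1071 M.
Kb = Kw/Ka = 1.0e-14 / 1.9 x 10^-5 = 5.26e-10.
[OH^-] = sqrt(Kb x [N3-]) = sqrt(5.26e-10 x 0.1071) = 7.51e-6 M.
pOH = 5.12, so pH = 14.00 - 5.12 = 8.88.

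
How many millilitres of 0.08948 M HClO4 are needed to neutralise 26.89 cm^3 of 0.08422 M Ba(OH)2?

50.6 mL

n(Ba(OH)2) = 0.08422 mol/L x 0.02689 L = 0.002265 mol.
The neutralisation is 1 Ba(OH)2 : 2 HClO4, so n(HClO4) = 0.002265 x 2/1 = 0.004529 mol.
V(HClO4) = 0.004529 / 0.08948 = 0.05062 L = 50.6 mL.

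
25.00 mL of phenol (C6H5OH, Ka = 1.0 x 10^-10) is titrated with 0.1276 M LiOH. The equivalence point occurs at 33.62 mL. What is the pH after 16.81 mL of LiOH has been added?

10.00

16.81 mL is exactly half the equivalence volume (33.62/2), i.e. the half-equivalence point.
There, n(HA) = n(A^-), so pH = pKa = -log(1.0 x 10^-10) = 10.00.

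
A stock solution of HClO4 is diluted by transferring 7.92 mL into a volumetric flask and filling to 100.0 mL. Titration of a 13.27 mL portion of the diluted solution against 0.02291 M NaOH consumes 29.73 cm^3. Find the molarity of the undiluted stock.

0.648 M

n(NaOH) = 0.02291 x 0.02973 = 0.0006811 mol.
n(HClO4) in the aliquot = 0.0006811 mol.
[diluted HClO4] = 0.0006811 / 0.01327 = 0.05133 M.
Dilution factor = 100.0/7.920 = 12.63, so [stock] = 0.05133 x 12.63 = 0.648 M.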